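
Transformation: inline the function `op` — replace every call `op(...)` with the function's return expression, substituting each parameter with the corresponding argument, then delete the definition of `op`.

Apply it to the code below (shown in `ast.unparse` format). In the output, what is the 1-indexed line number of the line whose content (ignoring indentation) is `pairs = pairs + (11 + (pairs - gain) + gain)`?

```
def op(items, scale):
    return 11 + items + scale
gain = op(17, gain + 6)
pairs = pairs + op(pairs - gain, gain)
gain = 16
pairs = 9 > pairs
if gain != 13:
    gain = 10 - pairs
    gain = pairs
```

Transformed code:
gain = 11 + 17 + (gain + 6)
pairs = pairs + (11 + (pairs - gain) + gain)
gain = 16
pairs = 9 > pairs
if gain != 13:
    gain = 10 - pairs
    gain = pairs

2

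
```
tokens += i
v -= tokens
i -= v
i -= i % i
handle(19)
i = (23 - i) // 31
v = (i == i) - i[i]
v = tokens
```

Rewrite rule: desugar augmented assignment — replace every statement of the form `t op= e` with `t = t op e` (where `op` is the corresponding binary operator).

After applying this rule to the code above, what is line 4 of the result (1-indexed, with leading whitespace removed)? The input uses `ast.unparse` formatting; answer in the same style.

Transformed code:
tokens = tokens + i
v = v - tokens
i = i - v
i = i - i % i
handle(19)
i = (23 - i) // 31
v = (i == i) - i[i]
v = tokens

i = i - i % i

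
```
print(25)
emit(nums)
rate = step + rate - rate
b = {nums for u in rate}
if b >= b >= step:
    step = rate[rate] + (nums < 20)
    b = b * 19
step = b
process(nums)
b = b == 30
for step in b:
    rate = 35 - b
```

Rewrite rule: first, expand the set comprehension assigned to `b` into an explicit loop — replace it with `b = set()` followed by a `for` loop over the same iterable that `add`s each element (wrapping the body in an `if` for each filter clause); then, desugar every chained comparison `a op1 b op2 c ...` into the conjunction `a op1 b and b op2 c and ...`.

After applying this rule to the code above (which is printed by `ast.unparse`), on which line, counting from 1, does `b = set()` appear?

Transformed code:
print(25)
emit(nums)
rate = step + rate - rate
b = set()
for u in rate:
    b.add(nums)
if b >= b and b >= step:
    step = rate[rate] + (nums < 20)
    b = b * 19
step = b
process(nums)
b = b == 30
for step in b:
    rate = 35 - b

4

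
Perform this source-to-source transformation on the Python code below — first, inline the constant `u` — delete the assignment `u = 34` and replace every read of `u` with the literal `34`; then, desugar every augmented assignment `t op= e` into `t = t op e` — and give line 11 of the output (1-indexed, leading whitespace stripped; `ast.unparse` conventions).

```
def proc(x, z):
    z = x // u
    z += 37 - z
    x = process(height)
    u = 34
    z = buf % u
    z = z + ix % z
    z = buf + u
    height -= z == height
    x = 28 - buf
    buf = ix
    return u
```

Transformed code:
def proc(x, z):
    z = x // 34
    z = z + (37 - z)
    x = process(height)
    z = buf % 34
    z = z + ix % z
    z = buf + 34
    height = height - (z == height)
    x = 28 - buf
    buf = ix
    return 34

return 34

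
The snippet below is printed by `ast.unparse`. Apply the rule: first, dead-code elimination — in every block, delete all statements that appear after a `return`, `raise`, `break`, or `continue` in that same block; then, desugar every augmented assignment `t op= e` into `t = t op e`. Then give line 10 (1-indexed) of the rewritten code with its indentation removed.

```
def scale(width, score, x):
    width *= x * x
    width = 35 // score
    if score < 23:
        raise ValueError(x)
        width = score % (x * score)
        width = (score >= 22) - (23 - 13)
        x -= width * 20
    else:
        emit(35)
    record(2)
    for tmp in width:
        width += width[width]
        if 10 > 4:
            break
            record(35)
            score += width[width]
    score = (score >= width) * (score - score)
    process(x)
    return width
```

Transformed code:
def scale(width, score, x):
    width = width * (x * x)
    width = 35 // score
    if score < 23:
        raise ValueError(x)
    else:
        emit(35)
    record(2)
    for tmp in width:
        width = width + width[width]
        if 10 > 4:
            break
    score = (score >= width) * (score - score)
    process(x)
    return width

width = width + width[width]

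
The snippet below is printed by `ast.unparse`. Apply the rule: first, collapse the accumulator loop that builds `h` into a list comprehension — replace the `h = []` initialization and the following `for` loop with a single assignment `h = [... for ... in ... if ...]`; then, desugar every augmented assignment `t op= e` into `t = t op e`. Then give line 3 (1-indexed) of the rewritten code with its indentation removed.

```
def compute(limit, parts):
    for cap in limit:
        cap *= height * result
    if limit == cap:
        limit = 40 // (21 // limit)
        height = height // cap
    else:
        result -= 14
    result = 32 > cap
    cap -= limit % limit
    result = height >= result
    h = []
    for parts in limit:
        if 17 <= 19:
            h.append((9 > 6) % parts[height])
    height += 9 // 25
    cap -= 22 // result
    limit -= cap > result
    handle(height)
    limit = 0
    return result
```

Transformed code:
def compute(limit, parts):
    for cap in limit:
        cap = cap * (height * result)
    if limit == cap:
        limit = 40 // (21 // limit)
        height = height // cap
    else:
        result = result - 14
    result = 32 > cap
    cap = cap - limit % limit
    result = height >= result
    h = [(9 > 6) % parts[height] for parts in limit if 17 <= 19]
    height = height + 9 // 25
    cap = cap - 22 // result
    limit = limit - (cap > result)
    handle(height)
    limit = 0
    return result

cap = cap * (height * result)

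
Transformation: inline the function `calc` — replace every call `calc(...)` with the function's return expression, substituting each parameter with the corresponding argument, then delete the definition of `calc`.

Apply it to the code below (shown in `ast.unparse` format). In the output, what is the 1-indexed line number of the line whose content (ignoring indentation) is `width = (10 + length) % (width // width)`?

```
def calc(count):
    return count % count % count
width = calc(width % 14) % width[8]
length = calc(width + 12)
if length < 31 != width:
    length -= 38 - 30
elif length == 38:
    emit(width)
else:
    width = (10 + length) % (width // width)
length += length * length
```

8

Transformed code:
width = width % 14 % (width % 14) % (width % 14) % width[8]
length = (width + 12) % (width + 12) % (width + 12)
if length < 31 != width:
    length -= 38 - 30
elif length == 38:
    emit(width)
else:
    width = (10 + length) % (width // width)
length += length * length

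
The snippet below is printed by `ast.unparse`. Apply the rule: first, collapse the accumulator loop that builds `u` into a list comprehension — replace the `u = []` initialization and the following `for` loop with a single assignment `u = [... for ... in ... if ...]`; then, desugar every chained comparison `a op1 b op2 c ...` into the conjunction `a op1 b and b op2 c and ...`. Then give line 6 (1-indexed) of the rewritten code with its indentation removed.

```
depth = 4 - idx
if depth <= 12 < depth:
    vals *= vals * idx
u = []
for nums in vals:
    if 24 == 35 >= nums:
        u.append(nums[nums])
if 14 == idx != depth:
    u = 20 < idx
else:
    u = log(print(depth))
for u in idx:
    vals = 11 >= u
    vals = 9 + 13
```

Transformed code:
depth = 4 - idx
if depth <= 12 and 12 < depth:
    vals *= vals * idx
u = [nums[nums] for nums in vals if 24 == 35 and 35 >= nums]
if 14 == idx and idx != depth:
    u = 20 < idx
else:
    u = log(print(depth))
for u in idx:
    vals = 11 >= u
    vals = 9 + 13

u = 20 < idx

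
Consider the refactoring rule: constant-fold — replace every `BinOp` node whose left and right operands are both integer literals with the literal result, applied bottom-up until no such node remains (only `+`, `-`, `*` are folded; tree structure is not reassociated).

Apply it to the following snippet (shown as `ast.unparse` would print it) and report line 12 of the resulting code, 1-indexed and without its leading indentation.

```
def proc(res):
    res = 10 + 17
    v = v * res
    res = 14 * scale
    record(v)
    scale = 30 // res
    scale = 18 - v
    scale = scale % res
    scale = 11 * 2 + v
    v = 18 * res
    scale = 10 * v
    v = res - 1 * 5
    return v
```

Transformed code:
def proc(res):
    res = 27
    v = v * res
    res = 14 * scale
    record(v)
    scale = 30 // res
    scale = 18 - v
    scale = scale % res
    scale = 22 + v
    v = 18 * res
    scale = 10 * v
    v = res - 5
    return v

v = res - 5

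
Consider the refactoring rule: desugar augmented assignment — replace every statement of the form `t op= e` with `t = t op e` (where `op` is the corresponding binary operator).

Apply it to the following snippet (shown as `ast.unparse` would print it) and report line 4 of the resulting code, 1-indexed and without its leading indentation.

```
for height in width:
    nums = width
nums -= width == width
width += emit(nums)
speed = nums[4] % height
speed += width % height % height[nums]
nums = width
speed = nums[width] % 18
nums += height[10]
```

width = width + emit(nums)

Transformed code:
for height in width:
    nums = width
nums = nums - (width == width)
width = width + emit(nums)
speed = nums[4] % height
speed = speed + width % height % height[nums]
nums = width
speed = nums[width] % 18
nums = nums + height[10]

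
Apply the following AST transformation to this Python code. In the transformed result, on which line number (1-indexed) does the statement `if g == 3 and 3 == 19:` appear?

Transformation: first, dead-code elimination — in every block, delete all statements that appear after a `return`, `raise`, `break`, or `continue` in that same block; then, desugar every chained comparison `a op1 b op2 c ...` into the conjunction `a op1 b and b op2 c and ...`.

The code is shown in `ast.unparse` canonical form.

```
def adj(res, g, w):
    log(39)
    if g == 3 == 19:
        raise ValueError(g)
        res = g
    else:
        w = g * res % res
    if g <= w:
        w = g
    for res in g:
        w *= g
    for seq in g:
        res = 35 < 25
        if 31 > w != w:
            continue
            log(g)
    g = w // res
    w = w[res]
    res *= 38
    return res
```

Transformed code:
def adj(res, g, w):
    log(39)
    if g == 3 and 3 == 19:
        raise ValueError(g)
    else:
        w = g * res % res
    if g <= w:
        w = g
    for res in g:
        w *= g
    for seq in g:
        res = 35 < 25
        if 31 > w and w != w:
            continue
    g = w // res
    w = w[res]
    res *= 38
    return res

3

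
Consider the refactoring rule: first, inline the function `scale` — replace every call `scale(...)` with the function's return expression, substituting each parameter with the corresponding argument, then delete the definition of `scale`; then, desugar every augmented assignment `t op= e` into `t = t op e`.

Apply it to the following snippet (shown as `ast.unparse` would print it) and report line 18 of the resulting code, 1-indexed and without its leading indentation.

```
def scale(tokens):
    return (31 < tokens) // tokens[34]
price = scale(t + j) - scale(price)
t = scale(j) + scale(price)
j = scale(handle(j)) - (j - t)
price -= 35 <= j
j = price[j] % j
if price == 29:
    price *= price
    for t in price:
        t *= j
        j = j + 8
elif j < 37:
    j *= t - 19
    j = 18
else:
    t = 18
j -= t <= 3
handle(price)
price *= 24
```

price = price * 24

Transformed code:
price = (31 < t + j) // (t + j)[34] - (31 < price) // price[34]
t = (31 < j) // j[34] + (31 < price) // price[34]
j = (31 < handle(j)) // handle(j)[34] - (j - t)
price = price - (35 <= j)
j = price[j] % j
if price == 29:
    price = price * price
    for t in price:
        t = t * j
        j = j + 8
elif j < 37:
    j = j * (t - 19)
    j = 18
else:
    t = 18
j = j - (t <= 3)
handle(price)
price = price * 24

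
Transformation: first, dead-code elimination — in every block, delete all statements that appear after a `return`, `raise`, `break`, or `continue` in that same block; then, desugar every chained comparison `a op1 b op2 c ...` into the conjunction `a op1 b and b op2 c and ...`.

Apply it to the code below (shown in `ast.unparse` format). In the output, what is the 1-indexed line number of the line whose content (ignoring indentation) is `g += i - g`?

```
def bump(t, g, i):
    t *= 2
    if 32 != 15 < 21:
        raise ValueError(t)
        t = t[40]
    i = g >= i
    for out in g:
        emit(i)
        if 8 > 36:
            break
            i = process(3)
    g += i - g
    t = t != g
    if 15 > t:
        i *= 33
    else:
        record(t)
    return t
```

Transformed code:
def bump(t, g, i):
    t *= 2
    if 32 != 15 and 15 < 21:
        raise ValueError(t)
    i = g >= i
    for out in g:
        emit(i)
        if 8 > 36:
            break
    g += i - g
    t = t != g
    if 15 > t:
        i *= 33
    else:
        record(t)
    return t

10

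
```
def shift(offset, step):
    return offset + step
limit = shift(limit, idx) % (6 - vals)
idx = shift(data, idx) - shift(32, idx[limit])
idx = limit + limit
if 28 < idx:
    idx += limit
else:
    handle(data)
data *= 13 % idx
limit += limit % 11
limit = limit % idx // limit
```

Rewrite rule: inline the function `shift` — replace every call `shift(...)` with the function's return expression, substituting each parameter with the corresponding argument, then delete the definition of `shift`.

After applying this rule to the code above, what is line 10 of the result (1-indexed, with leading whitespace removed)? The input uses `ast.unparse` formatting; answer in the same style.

limit = limit % idx // limit

Transformed code:
limit = (limit + idx) % (6 - vals)
idx = data + idx - (32 + idx[limit])
idx = limit + limit
if 28 < idx:
    idx += limit
else:
    handle(data)
data *= 13 % idx
limit += limit % 11
limit = limit % idx // limit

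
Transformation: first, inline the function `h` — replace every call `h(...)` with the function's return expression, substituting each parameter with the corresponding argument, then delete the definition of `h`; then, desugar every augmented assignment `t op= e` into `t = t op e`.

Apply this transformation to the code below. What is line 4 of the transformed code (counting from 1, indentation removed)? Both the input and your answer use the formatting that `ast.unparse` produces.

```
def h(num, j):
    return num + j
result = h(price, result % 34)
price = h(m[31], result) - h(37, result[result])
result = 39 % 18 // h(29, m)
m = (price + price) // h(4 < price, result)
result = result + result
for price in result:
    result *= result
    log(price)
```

m = (price + price) // ((4 < price) + result)

Transformed code:
result = price + result % 34
price = m[31] + result - (37 + result[result])
result = 39 % 18 // (29 + m)
m = (price + price) // ((4 < price) + result)
result = result + result
for price in result:
    result = result * result
    log(price)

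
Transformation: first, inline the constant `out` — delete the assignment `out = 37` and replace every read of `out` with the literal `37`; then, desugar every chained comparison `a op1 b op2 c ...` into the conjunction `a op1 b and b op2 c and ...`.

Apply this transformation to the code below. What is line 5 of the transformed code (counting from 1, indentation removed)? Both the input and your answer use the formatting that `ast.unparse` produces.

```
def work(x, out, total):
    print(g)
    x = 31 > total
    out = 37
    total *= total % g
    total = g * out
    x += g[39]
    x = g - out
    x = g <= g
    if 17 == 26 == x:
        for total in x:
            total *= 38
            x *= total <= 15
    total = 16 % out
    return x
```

total = g * 37

Transformed code:
def work(x, out, total):
    print(g)
    x = 31 > total
    total *= total % g
    total = g * 37
    x += g[39]
    x = g - 37
    x = g <= g
    if 17 == 26 and 26 == x:
        for total in x:
            total *= 38
            x *= total <= 15
    total = 16 % 37
    return x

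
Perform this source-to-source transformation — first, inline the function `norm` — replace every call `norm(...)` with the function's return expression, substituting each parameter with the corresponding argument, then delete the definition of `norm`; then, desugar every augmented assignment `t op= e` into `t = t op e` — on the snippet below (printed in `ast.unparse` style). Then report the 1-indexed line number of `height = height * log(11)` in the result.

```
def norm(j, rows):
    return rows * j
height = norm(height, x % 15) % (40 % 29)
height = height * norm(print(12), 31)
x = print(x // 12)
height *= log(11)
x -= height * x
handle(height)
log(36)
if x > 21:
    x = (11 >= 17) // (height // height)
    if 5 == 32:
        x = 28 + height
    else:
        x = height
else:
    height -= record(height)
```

Transformed code:
height = x % 15 * height % (40 % 29)
height = height * (31 * print(12))
x = print(x // 12)
height = height * log(11)
x = x - height * x
handle(height)
log(36)
if x > 21:
    x = (11 >= 17) // (height // height)
    if 5 == 32:
        x = 28 + height
    else:
        x = height
else:
    height = height - record(height)

4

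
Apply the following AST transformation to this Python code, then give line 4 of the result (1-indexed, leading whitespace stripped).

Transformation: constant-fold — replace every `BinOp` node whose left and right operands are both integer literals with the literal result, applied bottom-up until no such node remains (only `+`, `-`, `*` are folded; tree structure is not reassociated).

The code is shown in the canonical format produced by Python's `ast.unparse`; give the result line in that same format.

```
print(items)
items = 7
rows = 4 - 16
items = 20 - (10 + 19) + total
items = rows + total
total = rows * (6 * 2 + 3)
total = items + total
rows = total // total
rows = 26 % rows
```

items = -9 + total

Transformed code:
print(items)
items = 7
rows = -12
items = -9 + total
items = rows + total
total = rows * 15
total = items + total
rows = total // total
rows = 26 % rows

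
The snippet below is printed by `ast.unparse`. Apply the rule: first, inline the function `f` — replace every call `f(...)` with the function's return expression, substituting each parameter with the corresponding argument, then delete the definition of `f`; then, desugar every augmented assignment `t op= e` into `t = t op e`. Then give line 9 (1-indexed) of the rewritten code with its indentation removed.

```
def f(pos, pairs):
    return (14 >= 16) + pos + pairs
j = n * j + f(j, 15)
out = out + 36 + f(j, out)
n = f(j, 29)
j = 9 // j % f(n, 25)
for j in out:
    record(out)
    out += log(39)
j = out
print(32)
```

Transformed code:
j = n * j + ((14 >= 16) + j + 15)
out = out + 36 + ((14 >= 16) + j + out)
n = (14 >= 16) + j + 29
j = 9 // j % ((14 >= 16) + n + 25)
for j in out:
    record(out)
    out = out + log(39)
j = out
print(32)

print(32)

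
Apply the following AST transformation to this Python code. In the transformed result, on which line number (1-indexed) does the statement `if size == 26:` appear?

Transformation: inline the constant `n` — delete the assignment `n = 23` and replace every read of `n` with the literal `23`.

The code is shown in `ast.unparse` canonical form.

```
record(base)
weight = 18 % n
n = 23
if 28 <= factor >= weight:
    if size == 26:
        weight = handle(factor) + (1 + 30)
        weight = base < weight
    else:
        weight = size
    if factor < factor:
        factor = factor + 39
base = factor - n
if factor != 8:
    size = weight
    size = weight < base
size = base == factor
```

Transformed code:
record(base)
weight = 18 % 23
if 28 <= factor >= weight:
    if size == 26:
        weight = handle(factor) + (1 + 30)
        weight = base < weight
    else:
        weight = size
    if factor < factor:
        factor = factor + 39
base = factor - 23
if factor != 8:
    size = weight
    size = weight < base
size = base == factor

4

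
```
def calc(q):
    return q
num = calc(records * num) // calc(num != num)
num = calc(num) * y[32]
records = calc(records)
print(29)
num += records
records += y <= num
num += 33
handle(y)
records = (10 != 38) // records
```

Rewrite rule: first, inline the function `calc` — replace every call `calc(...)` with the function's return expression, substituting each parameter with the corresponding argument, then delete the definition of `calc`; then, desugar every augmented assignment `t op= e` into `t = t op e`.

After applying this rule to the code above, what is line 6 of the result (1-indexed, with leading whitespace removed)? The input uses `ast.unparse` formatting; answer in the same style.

Transformed code:
num = records * num // (num != num)
num = num * y[32]
records = records
print(29)
num = num + records
records = records + (y <= num)
num = num + 33
handle(y)
records = (10 != 38) // records

records = records + (y <= num)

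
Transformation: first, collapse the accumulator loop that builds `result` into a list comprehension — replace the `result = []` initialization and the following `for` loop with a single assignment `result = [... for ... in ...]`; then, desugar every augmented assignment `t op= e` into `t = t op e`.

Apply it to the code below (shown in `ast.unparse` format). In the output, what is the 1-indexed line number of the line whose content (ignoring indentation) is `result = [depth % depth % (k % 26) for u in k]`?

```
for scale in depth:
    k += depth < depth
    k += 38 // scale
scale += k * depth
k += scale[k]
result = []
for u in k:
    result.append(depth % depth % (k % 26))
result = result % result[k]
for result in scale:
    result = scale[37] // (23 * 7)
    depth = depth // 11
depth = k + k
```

Transformed code:
for scale in depth:
    k = k + (depth < depth)
    k = k + 38 // scale
scale = scale + k * depth
k = k + scale[k]
result = [depth % depth % (k % 26) for u in k]
result = result % result[k]
for result in scale:
    result = scale[37] // (23 * 7)
    depth = depth // 11
depth = k + k

6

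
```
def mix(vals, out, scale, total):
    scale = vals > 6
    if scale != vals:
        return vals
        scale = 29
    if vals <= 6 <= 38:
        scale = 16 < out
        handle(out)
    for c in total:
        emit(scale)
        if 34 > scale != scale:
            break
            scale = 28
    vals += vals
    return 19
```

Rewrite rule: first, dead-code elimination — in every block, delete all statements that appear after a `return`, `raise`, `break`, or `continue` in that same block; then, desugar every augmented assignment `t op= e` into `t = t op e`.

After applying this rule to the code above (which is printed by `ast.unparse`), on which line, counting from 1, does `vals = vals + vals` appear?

12

Transformed code:
def mix(vals, out, scale, total):
    scale = vals > 6
    if scale != vals:
        return vals
    if vals <= 6 <= 38:
        scale = 16 < out
        handle(out)
    for c in total:
        emit(scale)
        if 34 > scale != scale:
            break
    vals = vals + vals
    return 19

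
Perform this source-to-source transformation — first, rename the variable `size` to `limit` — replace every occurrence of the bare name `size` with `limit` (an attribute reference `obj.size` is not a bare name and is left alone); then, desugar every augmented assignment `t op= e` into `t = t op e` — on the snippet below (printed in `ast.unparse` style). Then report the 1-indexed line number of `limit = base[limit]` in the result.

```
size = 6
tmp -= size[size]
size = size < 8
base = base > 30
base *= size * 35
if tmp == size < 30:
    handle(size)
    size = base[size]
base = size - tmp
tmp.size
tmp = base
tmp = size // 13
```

Transformed code:
limit = 6
tmp = tmp - limit[limit]
limit = limit < 8
base = base > 30
base = base * (limit * 35)
if tmp == limit < 30:
    handle(limit)
    limit = base[limit]
base = limit - tmp
tmp.size
tmp = base
tmp = limit // 13

8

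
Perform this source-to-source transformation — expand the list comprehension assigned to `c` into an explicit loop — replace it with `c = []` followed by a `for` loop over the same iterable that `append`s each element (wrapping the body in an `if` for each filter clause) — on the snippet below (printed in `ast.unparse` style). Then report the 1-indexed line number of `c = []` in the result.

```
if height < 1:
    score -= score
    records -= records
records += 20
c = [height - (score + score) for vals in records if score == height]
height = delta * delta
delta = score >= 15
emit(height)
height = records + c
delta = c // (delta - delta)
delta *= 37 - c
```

Transformed code:
if height < 1:
    score -= score
    records -= records
records += 20
c = []
for vals in records:
    if score == height:
        c.append(height - (score + score))
height = delta * delta
delta = score >= 15
emit(height)
height = records + c
delta = c // (delta - delta)
delta *= 37 - c

5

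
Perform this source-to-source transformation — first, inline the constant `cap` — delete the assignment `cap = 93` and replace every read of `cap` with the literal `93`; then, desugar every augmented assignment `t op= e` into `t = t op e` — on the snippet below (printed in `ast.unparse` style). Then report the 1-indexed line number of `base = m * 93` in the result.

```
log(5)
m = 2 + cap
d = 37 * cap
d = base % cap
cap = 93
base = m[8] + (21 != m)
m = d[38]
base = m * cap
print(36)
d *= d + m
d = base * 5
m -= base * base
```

Transformed code:
log(5)
m = 2 + 93
d = 37 * 93
d = base % 93
base = m[8] + (21 != m)
m = d[38]
base = m * 93
print(36)
d = d * (d + m)
d = base * 5
m = m - base * base

7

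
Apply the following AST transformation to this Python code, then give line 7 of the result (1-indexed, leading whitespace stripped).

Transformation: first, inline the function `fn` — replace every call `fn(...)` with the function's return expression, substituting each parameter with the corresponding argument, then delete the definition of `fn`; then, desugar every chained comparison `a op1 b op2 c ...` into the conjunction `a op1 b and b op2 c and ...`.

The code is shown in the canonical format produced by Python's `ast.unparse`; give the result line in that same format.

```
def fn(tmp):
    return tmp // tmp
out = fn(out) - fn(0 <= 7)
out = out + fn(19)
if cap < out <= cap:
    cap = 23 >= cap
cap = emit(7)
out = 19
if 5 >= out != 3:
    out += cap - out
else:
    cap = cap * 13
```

Transformed code:
out = out // out - (0 <= 7) // (0 <= 7)
out = out + 19 // 19
if cap < out and out <= cap:
    cap = 23 >= cap
cap = emit(7)
out = 19
if 5 >= out and out != 3:
    out += cap - out
else:
    cap = cap * 13

if 5 >= out and out != 3:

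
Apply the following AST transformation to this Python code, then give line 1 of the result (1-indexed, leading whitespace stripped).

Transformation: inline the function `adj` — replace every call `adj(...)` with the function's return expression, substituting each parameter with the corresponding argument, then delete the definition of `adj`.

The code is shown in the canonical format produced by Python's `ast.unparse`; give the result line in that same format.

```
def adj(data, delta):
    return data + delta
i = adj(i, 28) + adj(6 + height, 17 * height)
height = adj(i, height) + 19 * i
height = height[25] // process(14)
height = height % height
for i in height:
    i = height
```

Transformed code:
i = i + 28 + (6 + height + 17 * height)
height = i + height + 19 * i
height = height[25] // process(14)
height = height % height
for i in height:
    i = height

i = i + 28 + (6 + height + 17 * height)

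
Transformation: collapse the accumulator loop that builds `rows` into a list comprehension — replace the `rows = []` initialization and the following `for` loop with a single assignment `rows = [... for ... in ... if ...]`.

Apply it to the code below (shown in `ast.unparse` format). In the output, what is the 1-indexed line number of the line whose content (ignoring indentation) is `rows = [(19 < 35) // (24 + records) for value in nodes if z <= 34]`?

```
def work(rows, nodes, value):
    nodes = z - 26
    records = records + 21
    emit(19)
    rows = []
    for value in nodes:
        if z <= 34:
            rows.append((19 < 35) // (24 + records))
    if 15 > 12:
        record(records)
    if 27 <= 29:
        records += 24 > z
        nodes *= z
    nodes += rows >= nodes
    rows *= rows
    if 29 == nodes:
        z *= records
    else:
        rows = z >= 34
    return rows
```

5

Transformed code:
def work(rows, nodes, value):
    nodes = z - 26
    records = records + 21
    emit(19)
    rows = [(19 < 35) // (24 + records) for value in nodes if z <= 34]
    if 15 > 12:
        record(records)
    if 27 <= 29:
        records += 24 > z
        nodes *= z
    nodes += rows >= nodes
    rows *= rows
    if 29 == nodes:
        z *= records
    else:
        rows = z >= 34
    return rows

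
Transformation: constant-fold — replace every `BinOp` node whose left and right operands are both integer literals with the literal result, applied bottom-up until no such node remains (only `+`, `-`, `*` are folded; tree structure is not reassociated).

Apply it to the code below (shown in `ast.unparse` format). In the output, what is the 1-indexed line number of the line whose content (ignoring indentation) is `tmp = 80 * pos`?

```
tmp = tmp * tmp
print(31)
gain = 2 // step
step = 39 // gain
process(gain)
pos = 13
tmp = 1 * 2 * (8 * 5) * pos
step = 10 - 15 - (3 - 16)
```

7

Transformed code:
tmp = tmp * tmp
print(31)
gain = 2 // step
step = 39 // gain
process(gain)
pos = 13
tmp = 80 * pos
step = 8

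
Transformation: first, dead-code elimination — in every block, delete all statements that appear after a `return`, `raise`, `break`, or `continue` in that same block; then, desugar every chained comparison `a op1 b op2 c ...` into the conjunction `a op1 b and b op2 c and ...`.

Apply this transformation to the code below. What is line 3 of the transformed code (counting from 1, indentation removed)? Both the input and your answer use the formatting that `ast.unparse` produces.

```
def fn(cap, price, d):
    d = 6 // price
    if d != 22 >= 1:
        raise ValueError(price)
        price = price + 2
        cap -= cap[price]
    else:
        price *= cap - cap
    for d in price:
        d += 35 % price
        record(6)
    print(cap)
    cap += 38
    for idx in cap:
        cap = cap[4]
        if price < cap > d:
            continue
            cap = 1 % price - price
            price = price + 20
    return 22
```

Transformed code:
def fn(cap, price, d):
    d = 6 // price
    if d != 22 and 22 >= 1:
        raise ValueError(price)
    else:
        price *= cap - cap
    for d in price:
        d += 35 % price
        record(6)
    print(cap)
    cap += 38
    for idx in cap:
        cap = cap[4]
        if price < cap and cap > d:
            continue
    return 22

if d != 22 and 22 >= 1:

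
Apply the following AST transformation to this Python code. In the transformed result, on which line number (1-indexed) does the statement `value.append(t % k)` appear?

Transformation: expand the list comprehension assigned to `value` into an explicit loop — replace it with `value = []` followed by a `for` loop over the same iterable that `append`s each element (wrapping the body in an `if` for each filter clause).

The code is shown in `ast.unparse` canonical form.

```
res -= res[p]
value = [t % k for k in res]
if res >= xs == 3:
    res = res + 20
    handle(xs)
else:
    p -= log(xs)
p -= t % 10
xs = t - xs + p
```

4

Transformed code:
res -= res[p]
value = []
for k in res:
    value.append(t % k)
if res >= xs == 3:
    res = res + 20
    handle(xs)
else:
    p -= log(xs)
p -= t % 10
xs = t - xs + p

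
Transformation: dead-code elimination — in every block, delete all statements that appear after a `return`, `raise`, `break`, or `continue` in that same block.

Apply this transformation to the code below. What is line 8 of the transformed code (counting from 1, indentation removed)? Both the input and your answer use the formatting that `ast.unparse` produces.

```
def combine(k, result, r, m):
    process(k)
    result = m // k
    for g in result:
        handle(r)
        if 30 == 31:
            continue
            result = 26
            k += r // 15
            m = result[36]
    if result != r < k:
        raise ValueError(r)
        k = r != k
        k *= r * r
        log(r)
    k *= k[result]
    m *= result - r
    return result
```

Transformed code:
def combine(k, result, r, m):
    process(k)
    result = m // k
    for g in result:
        handle(r)
        if 30 == 31:
            continue
    if result != r < k:
        raise ValueError(r)
    k *= k[result]
    m *= result - r
    return result

if result != r < k:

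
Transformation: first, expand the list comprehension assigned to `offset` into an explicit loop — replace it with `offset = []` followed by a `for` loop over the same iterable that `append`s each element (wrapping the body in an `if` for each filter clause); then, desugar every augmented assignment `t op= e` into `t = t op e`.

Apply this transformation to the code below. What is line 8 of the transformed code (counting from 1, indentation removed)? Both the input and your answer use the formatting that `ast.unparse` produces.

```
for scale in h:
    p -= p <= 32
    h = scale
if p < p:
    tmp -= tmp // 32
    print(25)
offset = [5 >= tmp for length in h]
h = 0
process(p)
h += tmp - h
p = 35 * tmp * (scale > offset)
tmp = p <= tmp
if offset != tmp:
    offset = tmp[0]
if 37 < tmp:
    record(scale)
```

for length in h:

Transformed code:
for scale in h:
    p = p - (p <= 32)
    h = scale
if p < p:
    tmp = tmp - tmp // 32
    print(25)
offset = []
for length in h:
    offset.append(5 >= tmp)
h = 0
process(p)
h = h + (tmp - h)
p = 35 * tmp * (scale > offset)
tmp = p <= tmp
if offset != tmp:
    offset = tmp[0]
if 37 < tmp:
    record(scale)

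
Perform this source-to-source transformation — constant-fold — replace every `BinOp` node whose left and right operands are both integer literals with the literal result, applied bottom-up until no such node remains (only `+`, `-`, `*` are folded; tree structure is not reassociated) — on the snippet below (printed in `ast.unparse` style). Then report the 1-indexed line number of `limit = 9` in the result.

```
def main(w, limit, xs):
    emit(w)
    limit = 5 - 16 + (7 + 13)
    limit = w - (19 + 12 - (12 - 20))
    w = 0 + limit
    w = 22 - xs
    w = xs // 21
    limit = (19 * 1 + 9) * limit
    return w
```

Transformed code:
def main(w, limit, xs):
    emit(w)
    limit = 9
    limit = w - 39
    w = 0 + limit
    w = 22 - xs
    w = xs // 21
    limit = 28 * limit
    return w

3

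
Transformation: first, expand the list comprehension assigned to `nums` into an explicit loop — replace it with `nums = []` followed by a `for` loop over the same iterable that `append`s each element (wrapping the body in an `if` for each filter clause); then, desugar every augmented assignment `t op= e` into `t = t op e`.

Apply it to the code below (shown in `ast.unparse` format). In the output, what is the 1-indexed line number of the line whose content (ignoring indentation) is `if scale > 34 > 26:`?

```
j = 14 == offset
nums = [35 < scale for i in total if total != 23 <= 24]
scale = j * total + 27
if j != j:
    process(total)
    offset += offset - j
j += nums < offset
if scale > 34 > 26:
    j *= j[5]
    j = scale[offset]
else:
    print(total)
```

Transformed code:
j = 14 == offset
nums = []
for i in total:
    if total != 23 <= 24:
        nums.append(35 < scale)
scale = j * total + 27
if j != j:
    process(total)
    offset = offset + (offset - j)
j = j + (nums < offset)
if scale > 34 > 26:
    j = j * j[5]
    j = scale[offset]
else:
    print(total)

11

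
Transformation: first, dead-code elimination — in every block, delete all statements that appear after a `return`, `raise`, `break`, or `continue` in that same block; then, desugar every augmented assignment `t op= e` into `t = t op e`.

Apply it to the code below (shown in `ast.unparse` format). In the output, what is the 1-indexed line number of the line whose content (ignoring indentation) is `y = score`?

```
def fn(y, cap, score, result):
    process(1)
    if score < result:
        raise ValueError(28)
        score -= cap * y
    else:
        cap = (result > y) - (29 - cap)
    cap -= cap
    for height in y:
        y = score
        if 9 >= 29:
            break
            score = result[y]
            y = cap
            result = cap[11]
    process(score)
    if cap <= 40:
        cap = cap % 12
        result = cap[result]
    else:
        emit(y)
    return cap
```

Transformed code:
def fn(y, cap, score, result):
    process(1)
    if score < result:
        raise ValueError(28)
    else:
        cap = (result > y) - (29 - cap)
    cap = cap - cap
    for height in y:
        y = score
        if 9 >= 29:
            break
    process(score)
    if cap <= 40:
        cap = cap % 12
        result = cap[result]
    else:
        emit(y)
    return cap

9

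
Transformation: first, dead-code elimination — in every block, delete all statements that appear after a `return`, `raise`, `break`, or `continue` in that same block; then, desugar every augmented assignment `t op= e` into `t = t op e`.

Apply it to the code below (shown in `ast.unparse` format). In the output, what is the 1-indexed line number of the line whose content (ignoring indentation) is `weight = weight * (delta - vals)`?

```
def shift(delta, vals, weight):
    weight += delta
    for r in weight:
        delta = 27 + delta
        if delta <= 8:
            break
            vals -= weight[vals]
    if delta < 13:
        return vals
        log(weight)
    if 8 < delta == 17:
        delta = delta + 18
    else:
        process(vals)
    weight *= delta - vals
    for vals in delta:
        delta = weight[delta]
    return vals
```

13

Transformed code:
def shift(delta, vals, weight):
    weight = weight + delta
    for r in weight:
        delta = 27 + delta
        if delta <= 8:
            break
    if delta < 13:
        return vals
    if 8 < delta == 17:
        delta = delta + 18
    else:
        process(vals)
    weight = weight * (delta - vals)
    for vals in delta:
        delta = weight[delta]
    return vals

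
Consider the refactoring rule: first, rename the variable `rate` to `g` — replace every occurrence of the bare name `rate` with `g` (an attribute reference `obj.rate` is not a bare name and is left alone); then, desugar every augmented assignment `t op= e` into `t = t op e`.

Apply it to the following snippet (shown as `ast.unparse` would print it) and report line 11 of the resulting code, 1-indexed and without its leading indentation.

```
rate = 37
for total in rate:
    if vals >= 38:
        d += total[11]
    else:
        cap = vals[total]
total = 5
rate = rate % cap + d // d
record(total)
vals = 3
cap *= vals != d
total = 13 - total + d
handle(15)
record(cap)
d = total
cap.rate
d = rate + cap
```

cap = cap * (vals != d)

Transformed code:
g = 37
for total in g:
    if vals >= 38:
        d = d + total[11]
    else:
        cap = vals[total]
total = 5
g = g % cap + d // d
record(total)
vals = 3
cap = cap * (vals != d)
total = 13 - total + d
handle(15)
record(cap)
d = total
cap.rate
d = g + cap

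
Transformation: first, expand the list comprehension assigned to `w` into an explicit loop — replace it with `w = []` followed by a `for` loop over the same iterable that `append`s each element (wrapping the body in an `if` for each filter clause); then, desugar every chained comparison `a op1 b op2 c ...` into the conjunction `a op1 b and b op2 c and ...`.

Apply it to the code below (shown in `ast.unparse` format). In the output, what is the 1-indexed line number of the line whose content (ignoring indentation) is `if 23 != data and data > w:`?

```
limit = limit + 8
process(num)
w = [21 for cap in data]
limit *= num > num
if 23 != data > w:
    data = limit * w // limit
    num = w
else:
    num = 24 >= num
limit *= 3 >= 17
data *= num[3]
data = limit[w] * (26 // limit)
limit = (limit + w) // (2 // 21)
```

Transformed code:
limit = limit + 8
process(num)
w = []
for cap in data:
    w.append(21)
limit *= num > num
if 23 != data and data > w:
    data = limit * w // limit
    num = w
else:
    num = 24 >= num
limit *= 3 >= 17
data *= num[3]
data = limit[w] * (26 // limit)
limit = (limit + w) // (2 // 21)

7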